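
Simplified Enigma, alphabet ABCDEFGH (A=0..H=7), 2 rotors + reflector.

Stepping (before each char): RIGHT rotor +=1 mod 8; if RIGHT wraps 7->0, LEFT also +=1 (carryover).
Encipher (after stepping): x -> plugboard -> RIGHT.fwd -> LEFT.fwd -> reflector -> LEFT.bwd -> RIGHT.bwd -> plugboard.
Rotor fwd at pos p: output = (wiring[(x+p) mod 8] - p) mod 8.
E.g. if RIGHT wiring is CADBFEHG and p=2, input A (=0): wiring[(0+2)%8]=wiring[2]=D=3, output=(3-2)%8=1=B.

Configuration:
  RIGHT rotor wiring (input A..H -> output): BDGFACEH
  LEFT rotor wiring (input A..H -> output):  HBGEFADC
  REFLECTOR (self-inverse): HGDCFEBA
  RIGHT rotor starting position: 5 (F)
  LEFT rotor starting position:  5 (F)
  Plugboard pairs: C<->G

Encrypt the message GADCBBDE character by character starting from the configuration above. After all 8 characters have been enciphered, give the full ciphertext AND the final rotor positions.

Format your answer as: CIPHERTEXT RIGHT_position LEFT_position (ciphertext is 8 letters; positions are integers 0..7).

Answer: ECFGCAFD 5 6

Derivation:
Char 1 ('G'): step: R->6, L=5; G->plug->C->R->D->L->C->refl->D->L'->A->R'->E->plug->E
Char 2 ('A'): step: R->7, L=5; A->plug->A->R->A->L->D->refl->C->L'->D->R'->G->plug->C
Char 3 ('D'): step: R->0, L->6 (L advanced); D->plug->D->R->F->L->G->refl->B->L'->C->R'->F->plug->F
Char 4 ('C'): step: R->1, L=6; C->plug->G->R->G->L->H->refl->A->L'->E->R'->C->plug->G
Char 5 ('B'): step: R->2, L=6; B->plug->B->R->D->L->D->refl->C->L'->H->R'->G->plug->C
Char 6 ('B'): step: R->3, L=6; B->plug->B->R->F->L->G->refl->B->L'->C->R'->A->plug->A
Char 7 ('D'): step: R->4, L=6; D->plug->D->R->D->L->D->refl->C->L'->H->R'->F->plug->F
Char 8 ('E'): step: R->5, L=6; E->plug->E->R->G->L->H->refl->A->L'->E->R'->D->plug->D
Final: ciphertext=ECFGCAFD, RIGHT=5, LEFT=6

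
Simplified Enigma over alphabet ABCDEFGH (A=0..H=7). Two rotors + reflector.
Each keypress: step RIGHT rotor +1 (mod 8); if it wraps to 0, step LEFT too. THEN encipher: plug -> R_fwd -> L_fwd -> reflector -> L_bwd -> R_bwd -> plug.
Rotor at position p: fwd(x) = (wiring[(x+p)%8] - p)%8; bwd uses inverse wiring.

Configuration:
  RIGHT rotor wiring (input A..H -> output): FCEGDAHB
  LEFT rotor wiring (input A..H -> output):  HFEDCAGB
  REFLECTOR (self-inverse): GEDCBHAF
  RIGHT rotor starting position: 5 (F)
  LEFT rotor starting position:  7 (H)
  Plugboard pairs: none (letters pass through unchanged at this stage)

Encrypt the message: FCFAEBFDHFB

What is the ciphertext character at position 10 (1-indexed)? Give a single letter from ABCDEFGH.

Char 1 ('F'): step: R->6, L=7; F->plug->F->R->A->L->C->refl->D->L'->F->R'->G->plug->G
Char 2 ('C'): step: R->7, L=7; C->plug->C->R->D->L->F->refl->H->L'->H->R'->E->plug->E
Char 3 ('F'): step: R->0, L->0 (L advanced); F->plug->F->R->A->L->H->refl->F->L'->B->R'->H->plug->H
Char 4 ('A'): step: R->1, L=0; A->plug->A->R->B->L->F->refl->H->L'->A->R'->G->plug->G
Char 5 ('E'): step: R->2, L=0; E->plug->E->R->F->L->A->refl->G->L'->G->R'->D->plug->D
Char 6 ('B'): step: R->3, L=0; B->plug->B->R->A->L->H->refl->F->L'->B->R'->H->plug->H
Char 7 ('F'): step: R->4, L=0; F->plug->F->R->G->L->G->refl->A->L'->F->R'->D->plug->D
Char 8 ('D'): step: R->5, L=0; D->plug->D->R->A->L->H->refl->F->L'->B->R'->G->plug->G
Char 9 ('H'): step: R->6, L=0; H->plug->H->R->C->L->E->refl->B->L'->H->R'->C->plug->C
Char 10 ('F'): step: R->7, L=0; F->plug->F->R->E->L->C->refl->D->L'->D->R'->C->plug->C

C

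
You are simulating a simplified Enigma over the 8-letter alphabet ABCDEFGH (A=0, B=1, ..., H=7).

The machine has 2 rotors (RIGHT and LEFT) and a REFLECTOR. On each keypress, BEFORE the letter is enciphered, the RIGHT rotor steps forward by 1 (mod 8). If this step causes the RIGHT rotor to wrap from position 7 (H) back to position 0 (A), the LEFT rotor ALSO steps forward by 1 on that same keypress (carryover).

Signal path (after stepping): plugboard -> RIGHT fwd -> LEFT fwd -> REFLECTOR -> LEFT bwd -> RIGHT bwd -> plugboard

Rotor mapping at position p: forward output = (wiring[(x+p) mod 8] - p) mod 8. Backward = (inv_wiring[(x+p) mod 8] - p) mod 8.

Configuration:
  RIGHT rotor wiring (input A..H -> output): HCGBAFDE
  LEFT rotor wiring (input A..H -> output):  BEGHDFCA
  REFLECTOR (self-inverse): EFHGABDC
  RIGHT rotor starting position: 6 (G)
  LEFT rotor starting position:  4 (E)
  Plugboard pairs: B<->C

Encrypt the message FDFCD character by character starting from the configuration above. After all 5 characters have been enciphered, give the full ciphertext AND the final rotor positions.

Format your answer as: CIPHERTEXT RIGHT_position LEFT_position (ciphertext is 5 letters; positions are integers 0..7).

Answer: HFDFH 3 5

Derivation:
Char 1 ('F'): step: R->7, L=4; F->plug->F->R->B->L->B->refl->F->L'->E->R'->H->plug->H
Char 2 ('D'): step: R->0, L->5 (L advanced); D->plug->D->R->B->L->F->refl->B->L'->F->R'->F->plug->F
Char 3 ('F'): step: R->1, L=5; F->plug->F->R->C->L->D->refl->G->L'->H->R'->D->plug->D
Char 4 ('C'): step: R->2, L=5; C->plug->B->R->H->L->G->refl->D->L'->C->R'->F->plug->F
Char 5 ('D'): step: R->3, L=5; D->plug->D->R->A->L->A->refl->E->L'->D->R'->H->plug->H
Final: ciphertext=HFDFH, RIGHT=3, LEFT=5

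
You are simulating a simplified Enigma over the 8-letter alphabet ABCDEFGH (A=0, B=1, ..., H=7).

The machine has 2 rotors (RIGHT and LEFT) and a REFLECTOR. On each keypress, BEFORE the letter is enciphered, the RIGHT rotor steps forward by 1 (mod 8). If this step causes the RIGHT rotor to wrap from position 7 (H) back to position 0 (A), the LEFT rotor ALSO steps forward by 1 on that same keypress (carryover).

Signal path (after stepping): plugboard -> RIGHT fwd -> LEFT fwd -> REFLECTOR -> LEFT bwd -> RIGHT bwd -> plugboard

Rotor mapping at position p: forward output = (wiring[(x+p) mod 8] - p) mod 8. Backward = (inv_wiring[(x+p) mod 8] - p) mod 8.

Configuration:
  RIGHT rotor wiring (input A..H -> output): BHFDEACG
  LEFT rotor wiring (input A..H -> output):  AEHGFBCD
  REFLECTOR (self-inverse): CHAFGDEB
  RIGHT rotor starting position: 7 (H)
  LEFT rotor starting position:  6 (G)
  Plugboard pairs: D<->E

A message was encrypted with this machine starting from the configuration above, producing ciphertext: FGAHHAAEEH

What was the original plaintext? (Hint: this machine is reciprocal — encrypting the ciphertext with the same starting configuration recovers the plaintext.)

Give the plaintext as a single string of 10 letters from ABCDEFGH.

Answer: CHEEEGEHAA

Derivation:
Char 1 ('F'): step: R->0, L->7 (L advanced); F->plug->F->R->A->L->E->refl->G->L'->F->R'->C->plug->C
Char 2 ('G'): step: R->1, L=7; G->plug->G->R->F->L->G->refl->E->L'->A->R'->H->plug->H
Char 3 ('A'): step: R->2, L=7; A->plug->A->R->D->L->A->refl->C->L'->G->R'->D->plug->E
Char 4 ('H'): step: R->3, L=7; H->plug->H->R->C->L->F->refl->D->L'->H->R'->D->plug->E
Char 5 ('H'): step: R->4, L=7; H->plug->H->R->H->L->D->refl->F->L'->C->R'->D->plug->E
Char 6 ('A'): step: R->5, L=7; A->plug->A->R->D->L->A->refl->C->L'->G->R'->G->plug->G
Char 7 ('A'): step: R->6, L=7; A->plug->A->R->E->L->H->refl->B->L'->B->R'->D->plug->E
Char 8 ('E'): step: R->7, L=7; E->plug->D->R->G->L->C->refl->A->L'->D->R'->H->plug->H
Char 9 ('E'): step: R->0, L->0 (L advanced); E->plug->D->R->D->L->G->refl->E->L'->B->R'->A->plug->A
Char 10 ('H'): step: R->1, L=0; H->plug->H->R->A->L->A->refl->C->L'->G->R'->A->plug->A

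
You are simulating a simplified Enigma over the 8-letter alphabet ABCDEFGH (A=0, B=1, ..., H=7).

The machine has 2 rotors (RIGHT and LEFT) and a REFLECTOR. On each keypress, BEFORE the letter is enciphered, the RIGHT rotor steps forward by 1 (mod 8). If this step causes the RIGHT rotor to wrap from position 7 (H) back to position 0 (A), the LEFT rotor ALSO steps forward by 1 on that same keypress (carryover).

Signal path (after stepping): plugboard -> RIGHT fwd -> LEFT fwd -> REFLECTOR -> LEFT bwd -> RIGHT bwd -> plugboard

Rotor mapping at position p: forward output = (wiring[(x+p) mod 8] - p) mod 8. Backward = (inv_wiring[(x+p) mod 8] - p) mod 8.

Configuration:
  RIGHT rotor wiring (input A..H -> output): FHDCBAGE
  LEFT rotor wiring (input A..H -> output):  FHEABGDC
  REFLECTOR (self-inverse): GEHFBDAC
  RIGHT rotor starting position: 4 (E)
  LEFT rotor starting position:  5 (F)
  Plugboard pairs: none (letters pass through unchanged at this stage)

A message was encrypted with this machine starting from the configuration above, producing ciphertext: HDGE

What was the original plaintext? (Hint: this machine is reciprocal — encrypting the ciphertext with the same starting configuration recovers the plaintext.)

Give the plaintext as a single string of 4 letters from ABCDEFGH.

Char 1 ('H'): step: R->5, L=5; H->plug->H->R->E->L->C->refl->H->L'->F->R'->G->plug->G
Char 2 ('D'): step: R->6, L=5; D->plug->D->R->B->L->G->refl->A->L'->D->R'->G->plug->G
Char 3 ('G'): step: R->7, L=5; G->plug->G->R->B->L->G->refl->A->L'->D->R'->E->plug->E
Char 4 ('E'): step: R->0, L->6 (L advanced); E->plug->E->R->B->L->E->refl->B->L'->D->R'->C->plug->C

Answer: GGEC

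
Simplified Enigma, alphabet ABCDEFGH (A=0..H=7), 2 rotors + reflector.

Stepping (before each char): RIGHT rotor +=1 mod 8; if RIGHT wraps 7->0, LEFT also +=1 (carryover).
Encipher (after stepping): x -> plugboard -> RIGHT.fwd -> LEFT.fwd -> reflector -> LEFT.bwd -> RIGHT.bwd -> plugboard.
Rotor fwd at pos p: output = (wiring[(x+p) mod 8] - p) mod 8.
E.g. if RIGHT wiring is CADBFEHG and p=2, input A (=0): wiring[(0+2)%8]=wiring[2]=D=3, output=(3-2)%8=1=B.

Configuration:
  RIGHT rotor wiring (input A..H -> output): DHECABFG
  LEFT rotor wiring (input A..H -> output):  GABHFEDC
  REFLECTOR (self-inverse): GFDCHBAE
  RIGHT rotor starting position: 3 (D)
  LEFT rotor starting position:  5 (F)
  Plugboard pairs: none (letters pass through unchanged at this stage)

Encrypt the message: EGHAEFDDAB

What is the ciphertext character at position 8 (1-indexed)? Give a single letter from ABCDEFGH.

Char 1 ('E'): step: R->4, L=5; E->plug->E->R->H->L->A->refl->G->L'->B->R'->C->plug->C
Char 2 ('G'): step: R->5, L=5; G->plug->G->R->F->L->E->refl->H->L'->A->R'->B->plug->B
Char 3 ('H'): step: R->6, L=5; H->plug->H->R->D->L->B->refl->F->L'->C->R'->G->plug->G
Char 4 ('A'): step: R->7, L=5; A->plug->A->R->H->L->A->refl->G->L'->B->R'->F->plug->F
Char 5 ('E'): step: R->0, L->6 (L advanced); E->plug->E->R->A->L->F->refl->B->L'->F->R'->G->plug->G
Char 6 ('F'): step: R->1, L=6; F->plug->F->R->E->L->D->refl->C->L'->D->R'->B->plug->B
Char 7 ('D'): step: R->2, L=6; D->plug->D->R->H->L->G->refl->A->L'->C->R'->A->plug->A
Char 8 ('D'): step: R->3, L=6; D->plug->D->R->C->L->A->refl->G->L'->H->R'->A->plug->A

A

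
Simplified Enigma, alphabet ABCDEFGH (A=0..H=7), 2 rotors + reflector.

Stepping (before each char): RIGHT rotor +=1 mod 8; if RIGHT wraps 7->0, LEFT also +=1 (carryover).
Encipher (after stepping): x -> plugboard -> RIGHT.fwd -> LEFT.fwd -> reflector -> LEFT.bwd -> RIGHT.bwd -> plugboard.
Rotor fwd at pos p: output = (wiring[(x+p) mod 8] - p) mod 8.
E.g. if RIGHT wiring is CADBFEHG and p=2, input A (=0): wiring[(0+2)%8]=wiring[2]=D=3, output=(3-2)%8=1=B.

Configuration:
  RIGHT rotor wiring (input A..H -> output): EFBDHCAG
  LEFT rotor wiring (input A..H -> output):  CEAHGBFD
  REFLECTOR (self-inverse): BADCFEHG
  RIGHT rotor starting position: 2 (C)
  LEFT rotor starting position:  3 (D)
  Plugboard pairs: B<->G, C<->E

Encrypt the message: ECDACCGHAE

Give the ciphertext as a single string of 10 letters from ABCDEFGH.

Char 1 ('E'): step: R->3, L=3; E->plug->C->R->H->L->F->refl->E->L'->A->R'->A->plug->A
Char 2 ('C'): step: R->4, L=3; C->plug->E->R->A->L->E->refl->F->L'->H->R'->H->plug->H
Char 3 ('D'): step: R->5, L=3; D->plug->D->R->H->L->F->refl->E->L'->A->R'->E->plug->C
Char 4 ('A'): step: R->6, L=3; A->plug->A->R->C->L->G->refl->H->L'->F->R'->F->plug->F
Char 5 ('C'): step: R->7, L=3; C->plug->E->R->E->L->A->refl->B->L'->G->R'->C->plug->E
Char 6 ('C'): step: R->0, L->4 (L advanced); C->plug->E->R->H->L->D->refl->C->L'->A->R'->G->plug->B
Char 7 ('G'): step: R->1, L=4; G->plug->B->R->A->L->C->refl->D->L'->H->R'->F->plug->F
Char 8 ('H'): step: R->2, L=4; H->plug->H->R->D->L->H->refl->G->L'->E->R'->F->plug->F
Char 9 ('A'): step: R->3, L=4; A->plug->A->R->A->L->C->refl->D->L'->H->R'->C->plug->E
Char 10 ('E'): step: R->4, L=4; E->plug->C->R->E->L->G->refl->H->L'->D->R'->A->plug->A

Answer: AHCFEBFFEA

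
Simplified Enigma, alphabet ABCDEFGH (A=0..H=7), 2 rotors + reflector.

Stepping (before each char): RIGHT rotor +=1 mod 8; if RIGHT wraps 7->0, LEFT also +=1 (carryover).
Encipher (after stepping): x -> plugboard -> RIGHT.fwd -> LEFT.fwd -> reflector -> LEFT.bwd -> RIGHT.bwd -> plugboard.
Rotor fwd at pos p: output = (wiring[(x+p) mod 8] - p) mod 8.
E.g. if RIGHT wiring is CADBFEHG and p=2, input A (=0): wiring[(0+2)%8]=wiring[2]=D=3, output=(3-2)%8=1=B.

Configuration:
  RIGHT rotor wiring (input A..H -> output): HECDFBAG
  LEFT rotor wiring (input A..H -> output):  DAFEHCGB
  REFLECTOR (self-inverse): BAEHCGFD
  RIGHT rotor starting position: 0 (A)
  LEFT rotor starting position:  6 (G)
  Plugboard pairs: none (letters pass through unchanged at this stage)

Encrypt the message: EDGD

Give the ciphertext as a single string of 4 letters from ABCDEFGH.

Char 1 ('E'): step: R->1, L=6; E->plug->E->R->A->L->A->refl->B->L'->G->R'->H->plug->H
Char 2 ('D'): step: R->2, L=6; D->plug->D->R->H->L->E->refl->C->L'->D->R'->C->plug->C
Char 3 ('G'): step: R->3, L=6; G->plug->G->R->B->L->D->refl->H->L'->E->R'->F->plug->F
Char 4 ('D'): step: R->4, L=6; D->plug->D->R->C->L->F->refl->G->L'->F->R'->B->plug->B

Answer: HCFB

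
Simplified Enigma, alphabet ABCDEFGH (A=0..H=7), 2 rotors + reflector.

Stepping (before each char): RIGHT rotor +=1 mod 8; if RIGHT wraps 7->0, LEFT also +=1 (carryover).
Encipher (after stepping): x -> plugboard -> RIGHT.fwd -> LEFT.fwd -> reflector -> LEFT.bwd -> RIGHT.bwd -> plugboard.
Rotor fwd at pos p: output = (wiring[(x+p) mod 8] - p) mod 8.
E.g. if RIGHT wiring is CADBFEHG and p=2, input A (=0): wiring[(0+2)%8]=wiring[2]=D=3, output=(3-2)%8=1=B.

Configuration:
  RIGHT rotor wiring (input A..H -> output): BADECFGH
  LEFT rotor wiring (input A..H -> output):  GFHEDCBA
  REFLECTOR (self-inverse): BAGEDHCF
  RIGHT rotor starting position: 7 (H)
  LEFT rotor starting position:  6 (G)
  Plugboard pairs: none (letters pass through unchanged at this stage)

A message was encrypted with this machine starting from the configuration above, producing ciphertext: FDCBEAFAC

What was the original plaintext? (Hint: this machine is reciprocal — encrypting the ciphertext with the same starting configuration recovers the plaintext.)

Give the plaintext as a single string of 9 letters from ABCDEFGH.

Char 1 ('F'): step: R->0, L->7 (L advanced); F->plug->F->R->F->L->E->refl->D->L'->G->R'->G->plug->G
Char 2 ('D'): step: R->1, L=7; D->plug->D->R->B->L->H->refl->F->L'->E->R'->E->plug->E
Char 3 ('C'): step: R->2, L=7; C->plug->C->R->A->L->B->refl->A->L'->D->R'->D->plug->D
Char 4 ('B'): step: R->3, L=7; B->plug->B->R->H->L->C->refl->G->L'->C->R'->C->plug->C
Char 5 ('E'): step: R->4, L=7; E->plug->E->R->F->L->E->refl->D->L'->G->R'->A->plug->A
Char 6 ('A'): step: R->5, L=7; A->plug->A->R->A->L->B->refl->A->L'->D->R'->E->plug->E
Char 7 ('F'): step: R->6, L=7; F->plug->F->R->G->L->D->refl->E->L'->F->R'->E->plug->E
Char 8 ('A'): step: R->7, L=7; A->plug->A->R->A->L->B->refl->A->L'->D->R'->F->plug->F
Char 9 ('C'): step: R->0, L->0 (L advanced); C->plug->C->R->D->L->E->refl->D->L'->E->R'->D->plug->D

Answer: GEDCAEEFD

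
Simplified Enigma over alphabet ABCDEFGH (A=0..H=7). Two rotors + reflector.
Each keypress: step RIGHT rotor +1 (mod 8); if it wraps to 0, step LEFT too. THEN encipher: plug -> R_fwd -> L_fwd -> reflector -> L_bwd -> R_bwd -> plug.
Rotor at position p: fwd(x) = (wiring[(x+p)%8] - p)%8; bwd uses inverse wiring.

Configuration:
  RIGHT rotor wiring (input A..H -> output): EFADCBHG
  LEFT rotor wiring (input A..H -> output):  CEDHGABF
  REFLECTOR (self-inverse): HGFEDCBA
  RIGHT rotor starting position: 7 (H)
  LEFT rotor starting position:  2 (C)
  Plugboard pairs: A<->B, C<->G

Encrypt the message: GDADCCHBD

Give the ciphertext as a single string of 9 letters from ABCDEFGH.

Char 1 ('G'): step: R->0, L->3 (L advanced); G->plug->C->R->A->L->E->refl->D->L'->B->R'->F->plug->F
Char 2 ('D'): step: R->1, L=3; D->plug->D->R->B->L->D->refl->E->L'->A->R'->E->plug->E
Char 3 ('A'): step: R->2, L=3; A->plug->B->R->B->L->D->refl->E->L'->A->R'->C->plug->G
Char 4 ('D'): step: R->3, L=3; D->plug->D->R->E->L->C->refl->F->L'->C->R'->G->plug->C
Char 5 ('C'): step: R->4, L=3; C->plug->G->R->E->L->C->refl->F->L'->C->R'->D->plug->D
Char 6 ('C'): step: R->5, L=3; C->plug->G->R->G->L->B->refl->G->L'->D->R'->F->plug->F
Char 7 ('H'): step: R->6, L=3; H->plug->H->R->D->L->G->refl->B->L'->G->R'->C->plug->G
Char 8 ('B'): step: R->7, L=3; B->plug->A->R->H->L->A->refl->H->L'->F->R'->B->plug->A
Char 9 ('D'): step: R->0, L->4 (L advanced); D->plug->D->R->D->L->B->refl->G->L'->E->R'->A->plug->B

Answer: FEGCDFGAB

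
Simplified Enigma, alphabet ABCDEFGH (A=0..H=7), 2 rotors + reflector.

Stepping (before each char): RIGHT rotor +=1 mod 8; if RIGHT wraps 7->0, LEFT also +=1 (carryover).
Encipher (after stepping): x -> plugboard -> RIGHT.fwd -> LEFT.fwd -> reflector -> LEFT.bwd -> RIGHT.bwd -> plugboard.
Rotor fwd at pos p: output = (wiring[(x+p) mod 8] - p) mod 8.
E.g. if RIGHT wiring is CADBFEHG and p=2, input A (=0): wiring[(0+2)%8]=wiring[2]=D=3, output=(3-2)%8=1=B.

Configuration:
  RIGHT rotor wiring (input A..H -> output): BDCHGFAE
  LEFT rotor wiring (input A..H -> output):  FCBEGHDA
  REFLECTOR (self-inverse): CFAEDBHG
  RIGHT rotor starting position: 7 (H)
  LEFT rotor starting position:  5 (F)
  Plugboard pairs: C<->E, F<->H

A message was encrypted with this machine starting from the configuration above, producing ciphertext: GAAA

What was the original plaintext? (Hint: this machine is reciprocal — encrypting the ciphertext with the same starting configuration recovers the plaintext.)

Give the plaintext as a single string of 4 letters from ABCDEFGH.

Answer: DDGB

Derivation:
Char 1 ('G'): step: R->0, L->6 (L advanced); G->plug->G->R->A->L->F->refl->B->L'->H->R'->D->plug->D
Char 2 ('A'): step: R->1, L=6; A->plug->A->R->C->L->H->refl->G->L'->F->R'->D->plug->D
Char 3 ('A'): step: R->2, L=6; A->plug->A->R->A->L->F->refl->B->L'->H->R'->G->plug->G
Char 4 ('A'): step: R->3, L=6; A->plug->A->R->E->L->D->refl->E->L'->D->R'->B->plug->B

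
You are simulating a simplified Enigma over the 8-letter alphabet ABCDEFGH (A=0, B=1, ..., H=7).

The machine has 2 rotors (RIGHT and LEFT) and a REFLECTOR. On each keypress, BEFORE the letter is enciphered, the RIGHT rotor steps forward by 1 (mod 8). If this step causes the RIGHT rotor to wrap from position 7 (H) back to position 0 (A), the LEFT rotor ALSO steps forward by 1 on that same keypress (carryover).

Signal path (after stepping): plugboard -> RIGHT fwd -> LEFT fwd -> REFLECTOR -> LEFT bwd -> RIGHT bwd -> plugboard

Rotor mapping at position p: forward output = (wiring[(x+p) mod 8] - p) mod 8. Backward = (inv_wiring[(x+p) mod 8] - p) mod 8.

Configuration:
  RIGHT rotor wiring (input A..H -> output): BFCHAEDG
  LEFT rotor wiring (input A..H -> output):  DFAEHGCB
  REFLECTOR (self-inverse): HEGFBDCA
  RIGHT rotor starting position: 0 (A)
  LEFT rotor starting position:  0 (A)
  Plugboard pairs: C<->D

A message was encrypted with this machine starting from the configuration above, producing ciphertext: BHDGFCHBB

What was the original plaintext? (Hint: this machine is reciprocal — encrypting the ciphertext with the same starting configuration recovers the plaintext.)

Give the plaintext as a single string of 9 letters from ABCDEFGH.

Answer: HGCEBDBED

Derivation:
Char 1 ('B'): step: R->1, L=0; B->plug->B->R->B->L->F->refl->D->L'->A->R'->H->plug->H
Char 2 ('H'): step: R->2, L=0; H->plug->H->R->D->L->E->refl->B->L'->H->R'->G->plug->G
Char 3 ('D'): step: R->3, L=0; D->plug->C->R->B->L->F->refl->D->L'->A->R'->D->plug->C
Char 4 ('G'): step: R->4, L=0; G->plug->G->R->G->L->C->refl->G->L'->F->R'->E->plug->E
Char 5 ('F'): step: R->5, L=0; F->plug->F->R->F->L->G->refl->C->L'->G->R'->B->plug->B
Char 6 ('C'): step: R->6, L=0; C->plug->D->R->H->L->B->refl->E->L'->D->R'->C->plug->D
Char 7 ('H'): step: R->7, L=0; H->plug->H->R->E->L->H->refl->A->L'->C->R'->B->plug->B
Char 8 ('B'): step: R->0, L->1 (L advanced); B->plug->B->R->F->L->B->refl->E->L'->A->R'->E->plug->E
Char 9 ('B'): step: R->1, L=1; B->plug->B->R->B->L->H->refl->A->L'->G->R'->C->plug->D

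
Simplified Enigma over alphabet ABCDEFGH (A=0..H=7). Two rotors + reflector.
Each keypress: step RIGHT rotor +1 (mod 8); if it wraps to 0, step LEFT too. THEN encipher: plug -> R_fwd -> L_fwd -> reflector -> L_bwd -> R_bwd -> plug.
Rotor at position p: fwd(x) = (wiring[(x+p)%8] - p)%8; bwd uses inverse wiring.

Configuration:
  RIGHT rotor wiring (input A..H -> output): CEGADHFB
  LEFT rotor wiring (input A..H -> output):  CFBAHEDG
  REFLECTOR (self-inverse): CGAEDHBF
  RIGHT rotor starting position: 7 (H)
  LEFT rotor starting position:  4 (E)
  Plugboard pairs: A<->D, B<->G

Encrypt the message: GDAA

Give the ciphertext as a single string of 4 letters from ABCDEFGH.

Char 1 ('G'): step: R->0, L->5 (L advanced); G->plug->B->R->E->L->A->refl->C->L'->H->R'->F->plug->F
Char 2 ('D'): step: R->1, L=5; D->plug->A->R->D->L->F->refl->H->L'->A->R'->G->plug->B
Char 3 ('A'): step: R->2, L=5; A->plug->D->R->F->L->E->refl->D->L'->G->R'->B->plug->G
Char 4 ('A'): step: R->3, L=5; A->plug->D->R->C->L->B->refl->G->L'->B->R'->G->plug->B

Answer: FBGB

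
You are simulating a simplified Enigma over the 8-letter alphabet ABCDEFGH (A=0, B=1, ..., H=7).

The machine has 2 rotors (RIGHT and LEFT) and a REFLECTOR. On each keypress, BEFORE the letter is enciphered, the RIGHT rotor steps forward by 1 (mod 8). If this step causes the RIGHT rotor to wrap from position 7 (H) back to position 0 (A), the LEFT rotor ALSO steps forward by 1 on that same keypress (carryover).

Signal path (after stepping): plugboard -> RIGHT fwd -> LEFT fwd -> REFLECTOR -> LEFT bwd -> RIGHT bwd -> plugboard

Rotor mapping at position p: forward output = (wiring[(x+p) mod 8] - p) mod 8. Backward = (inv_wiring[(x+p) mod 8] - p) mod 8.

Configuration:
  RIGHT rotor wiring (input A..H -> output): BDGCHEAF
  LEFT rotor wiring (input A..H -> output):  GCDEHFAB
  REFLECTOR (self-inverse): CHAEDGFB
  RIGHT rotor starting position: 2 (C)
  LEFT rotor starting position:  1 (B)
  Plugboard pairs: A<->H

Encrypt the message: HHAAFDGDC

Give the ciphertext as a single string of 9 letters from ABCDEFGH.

Answer: AFDGGFHHH

Derivation:
Char 1 ('H'): step: R->3, L=1; H->plug->A->R->H->L->F->refl->G->L'->D->R'->H->plug->A
Char 2 ('H'): step: R->4, L=1; H->plug->A->R->D->L->G->refl->F->L'->H->R'->F->plug->F
Char 3 ('A'): step: R->5, L=1; A->plug->H->R->C->L->D->refl->E->L'->E->R'->D->plug->D
Char 4 ('A'): step: R->6, L=1; A->plug->H->R->G->L->A->refl->C->L'->B->R'->G->plug->G
Char 5 ('F'): step: R->7, L=1; F->plug->F->R->A->L->B->refl->H->L'->F->R'->G->plug->G
Char 6 ('D'): step: R->0, L->2 (L advanced); D->plug->D->R->C->L->F->refl->G->L'->E->R'->F->plug->F
Char 7 ('G'): step: R->1, L=2; G->plug->G->R->E->L->G->refl->F->L'->C->R'->A->plug->H
Char 8 ('D'): step: R->2, L=2; D->plug->D->R->C->L->F->refl->G->L'->E->R'->A->plug->H
Char 9 ('C'): step: R->3, L=2; C->plug->C->R->B->L->C->refl->A->L'->H->R'->A->plug->H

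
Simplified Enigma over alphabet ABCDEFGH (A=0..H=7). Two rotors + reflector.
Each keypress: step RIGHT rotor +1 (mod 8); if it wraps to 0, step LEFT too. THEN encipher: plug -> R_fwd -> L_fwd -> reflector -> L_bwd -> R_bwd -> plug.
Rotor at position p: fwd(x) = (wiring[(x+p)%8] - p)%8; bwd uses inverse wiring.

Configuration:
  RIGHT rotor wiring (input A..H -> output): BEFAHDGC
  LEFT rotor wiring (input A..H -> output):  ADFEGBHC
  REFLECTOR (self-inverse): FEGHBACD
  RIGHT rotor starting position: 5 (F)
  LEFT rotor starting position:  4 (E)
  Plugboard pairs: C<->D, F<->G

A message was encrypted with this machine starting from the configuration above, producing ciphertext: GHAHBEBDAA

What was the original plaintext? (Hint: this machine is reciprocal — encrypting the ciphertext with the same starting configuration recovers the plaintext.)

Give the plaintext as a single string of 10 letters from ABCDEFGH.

Answer: HEBDADGHEC

Derivation:
Char 1 ('G'): step: R->6, L=4; G->plug->F->R->C->L->D->refl->H->L'->F->R'->H->plug->H
Char 2 ('H'): step: R->7, L=4; H->plug->H->R->H->L->A->refl->F->L'->B->R'->E->plug->E
Char 3 ('A'): step: R->0, L->5 (L advanced); A->plug->A->R->B->L->C->refl->G->L'->E->R'->B->plug->B
Char 4 ('H'): step: R->1, L=5; H->plug->H->R->A->L->E->refl->B->L'->H->R'->C->plug->D
Char 5 ('B'): step: R->2, L=5; B->plug->B->R->G->L->H->refl->D->L'->D->R'->A->plug->A
Char 6 ('E'): step: R->3, L=5; E->plug->E->R->H->L->B->refl->E->L'->A->R'->C->plug->D
Char 7 ('B'): step: R->4, L=5; B->plug->B->R->H->L->B->refl->E->L'->A->R'->F->plug->G
Char 8 ('D'): step: R->5, L=5; D->plug->C->R->F->L->A->refl->F->L'->C->R'->H->plug->H
Char 9 ('A'): step: R->6, L=5; A->plug->A->R->A->L->E->refl->B->L'->H->R'->E->plug->E
Char 10 ('A'): step: R->7, L=5; A->plug->A->R->D->L->D->refl->H->L'->G->R'->D->plug->C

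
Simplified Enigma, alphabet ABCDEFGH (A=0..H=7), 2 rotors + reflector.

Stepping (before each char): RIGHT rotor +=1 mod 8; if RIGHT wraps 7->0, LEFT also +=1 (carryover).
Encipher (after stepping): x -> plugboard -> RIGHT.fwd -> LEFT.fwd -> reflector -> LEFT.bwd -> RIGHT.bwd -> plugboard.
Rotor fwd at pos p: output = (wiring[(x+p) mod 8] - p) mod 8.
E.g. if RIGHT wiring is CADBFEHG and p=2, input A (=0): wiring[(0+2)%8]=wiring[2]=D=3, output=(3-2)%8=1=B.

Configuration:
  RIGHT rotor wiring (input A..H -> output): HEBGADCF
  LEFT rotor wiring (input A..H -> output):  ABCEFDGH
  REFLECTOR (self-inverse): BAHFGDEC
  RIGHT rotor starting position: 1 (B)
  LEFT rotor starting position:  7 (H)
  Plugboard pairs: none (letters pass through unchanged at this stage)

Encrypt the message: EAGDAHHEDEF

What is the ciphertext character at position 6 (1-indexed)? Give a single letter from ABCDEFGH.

Char 1 ('E'): step: R->2, L=7; E->plug->E->R->A->L->A->refl->B->L'->B->R'->D->plug->D
Char 2 ('A'): step: R->3, L=7; A->plug->A->R->D->L->D->refl->F->L'->E->R'->F->plug->F
Char 3 ('G'): step: R->4, L=7; G->plug->G->R->F->L->G->refl->E->L'->G->R'->C->plug->C
Char 4 ('D'): step: R->5, L=7; D->plug->D->R->C->L->C->refl->H->L'->H->R'->E->plug->E
Char 5 ('A'): step: R->6, L=7; A->plug->A->R->E->L->F->refl->D->L'->D->R'->E->plug->E
Char 6 ('H'): step: R->7, L=7; H->plug->H->R->D->L->D->refl->F->L'->E->R'->G->plug->G

G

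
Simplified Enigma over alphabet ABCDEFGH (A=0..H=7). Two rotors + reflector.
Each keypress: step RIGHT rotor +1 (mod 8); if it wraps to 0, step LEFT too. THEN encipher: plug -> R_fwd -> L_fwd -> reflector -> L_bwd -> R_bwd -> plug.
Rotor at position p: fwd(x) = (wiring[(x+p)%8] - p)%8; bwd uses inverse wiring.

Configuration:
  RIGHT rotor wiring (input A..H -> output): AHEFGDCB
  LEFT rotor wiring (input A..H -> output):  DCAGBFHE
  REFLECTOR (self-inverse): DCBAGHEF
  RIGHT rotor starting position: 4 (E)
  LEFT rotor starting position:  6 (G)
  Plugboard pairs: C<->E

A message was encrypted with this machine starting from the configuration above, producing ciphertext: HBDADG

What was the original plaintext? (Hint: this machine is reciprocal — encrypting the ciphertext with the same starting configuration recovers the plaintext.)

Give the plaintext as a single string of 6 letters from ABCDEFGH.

Char 1 ('H'): step: R->5, L=6; H->plug->H->R->B->L->G->refl->E->L'->D->R'->D->plug->D
Char 2 ('B'): step: R->6, L=6; B->plug->B->R->D->L->E->refl->G->L'->B->R'->D->plug->D
Char 3 ('D'): step: R->7, L=6; D->plug->D->R->F->L->A->refl->D->L'->G->R'->E->plug->C
Char 4 ('A'): step: R->0, L->7 (L advanced); A->plug->A->R->A->L->F->refl->H->L'->E->R'->C->plug->E
Char 5 ('D'): step: R->1, L=7; D->plug->D->R->F->L->C->refl->B->L'->D->R'->B->plug->B
Char 6 ('G'): step: R->2, L=7; G->plug->G->R->G->L->G->refl->E->L'->B->R'->D->plug->D

Answer: DDCEBD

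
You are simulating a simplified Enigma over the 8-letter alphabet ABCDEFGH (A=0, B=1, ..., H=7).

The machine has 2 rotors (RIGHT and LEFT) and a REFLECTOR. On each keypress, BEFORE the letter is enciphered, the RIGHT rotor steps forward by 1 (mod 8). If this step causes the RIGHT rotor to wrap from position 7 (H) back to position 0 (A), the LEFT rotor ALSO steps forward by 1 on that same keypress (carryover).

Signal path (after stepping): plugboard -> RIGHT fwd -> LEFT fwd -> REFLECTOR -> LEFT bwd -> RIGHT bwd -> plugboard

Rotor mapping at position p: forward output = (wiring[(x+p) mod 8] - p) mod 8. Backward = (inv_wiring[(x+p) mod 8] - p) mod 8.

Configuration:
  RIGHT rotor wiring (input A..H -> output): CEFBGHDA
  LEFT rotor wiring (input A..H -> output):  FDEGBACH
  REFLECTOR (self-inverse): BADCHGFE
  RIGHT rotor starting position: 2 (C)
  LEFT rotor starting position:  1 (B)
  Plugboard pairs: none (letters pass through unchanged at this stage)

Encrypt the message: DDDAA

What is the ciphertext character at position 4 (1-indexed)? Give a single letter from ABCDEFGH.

Char 1 ('D'): step: R->3, L=1; D->plug->D->R->A->L->C->refl->D->L'->B->R'->G->plug->G
Char 2 ('D'): step: R->4, L=1; D->plug->D->R->E->L->H->refl->E->L'->H->R'->C->plug->C
Char 3 ('D'): step: R->5, L=1; D->plug->D->R->F->L->B->refl->A->L'->D->R'->C->plug->C
Char 4 ('A'): step: R->6, L=1; A->plug->A->R->F->L->B->refl->A->L'->D->R'->F->plug->F

F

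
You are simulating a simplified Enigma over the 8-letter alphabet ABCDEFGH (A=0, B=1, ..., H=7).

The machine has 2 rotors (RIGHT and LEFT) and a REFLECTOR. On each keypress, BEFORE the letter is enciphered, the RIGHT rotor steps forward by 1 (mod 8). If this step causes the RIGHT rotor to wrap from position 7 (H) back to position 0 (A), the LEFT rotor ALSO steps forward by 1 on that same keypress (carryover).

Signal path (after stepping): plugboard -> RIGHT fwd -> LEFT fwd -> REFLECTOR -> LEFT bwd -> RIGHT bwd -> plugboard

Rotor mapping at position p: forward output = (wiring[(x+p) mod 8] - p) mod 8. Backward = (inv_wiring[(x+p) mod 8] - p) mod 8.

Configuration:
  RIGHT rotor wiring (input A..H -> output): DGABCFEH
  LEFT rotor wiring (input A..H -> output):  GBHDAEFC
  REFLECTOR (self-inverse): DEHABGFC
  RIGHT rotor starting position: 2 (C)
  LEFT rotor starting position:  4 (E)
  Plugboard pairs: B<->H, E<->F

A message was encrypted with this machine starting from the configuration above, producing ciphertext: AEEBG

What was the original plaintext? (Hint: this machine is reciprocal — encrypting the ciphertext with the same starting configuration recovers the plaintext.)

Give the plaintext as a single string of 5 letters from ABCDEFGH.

Char 1 ('A'): step: R->3, L=4; A->plug->A->R->G->L->D->refl->A->L'->B->R'->D->plug->D
Char 2 ('E'): step: R->4, L=4; E->plug->F->R->C->L->B->refl->E->L'->A->R'->C->plug->C
Char 3 ('E'): step: R->5, L=4; E->plug->F->R->D->L->G->refl->F->L'->F->R'->H->plug->B
Char 4 ('B'): step: R->6, L=4; B->plug->H->R->H->L->H->refl->C->L'->E->R'->G->plug->G
Char 5 ('G'): step: R->7, L=4; G->plug->G->R->G->L->D->refl->A->L'->B->R'->D->plug->D

Answer: DCBGD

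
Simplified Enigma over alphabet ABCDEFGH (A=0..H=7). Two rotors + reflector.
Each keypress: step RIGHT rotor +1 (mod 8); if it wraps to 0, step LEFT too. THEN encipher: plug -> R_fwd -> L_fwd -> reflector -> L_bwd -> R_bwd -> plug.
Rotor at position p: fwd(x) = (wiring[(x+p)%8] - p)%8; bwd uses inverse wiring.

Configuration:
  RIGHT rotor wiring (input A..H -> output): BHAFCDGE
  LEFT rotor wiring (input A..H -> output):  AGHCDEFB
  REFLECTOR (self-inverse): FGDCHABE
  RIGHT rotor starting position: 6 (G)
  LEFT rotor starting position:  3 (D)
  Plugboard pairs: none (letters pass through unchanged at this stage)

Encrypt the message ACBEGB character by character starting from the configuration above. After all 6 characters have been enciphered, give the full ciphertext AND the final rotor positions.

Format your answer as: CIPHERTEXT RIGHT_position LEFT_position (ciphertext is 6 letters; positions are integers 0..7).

Char 1 ('A'): step: R->7, L=3; A->plug->A->R->F->L->F->refl->A->L'->B->R'->D->plug->D
Char 2 ('C'): step: R->0, L->4 (L advanced); C->plug->C->R->A->L->H->refl->E->L'->E->R'->H->plug->H
Char 3 ('B'): step: R->1, L=4; B->plug->B->R->H->L->G->refl->B->L'->C->R'->E->plug->E
Char 4 ('E'): step: R->2, L=4; E->plug->E->R->E->L->E->refl->H->L'->A->R'->C->plug->C
Char 5 ('G'): step: R->3, L=4; G->plug->G->R->E->L->E->refl->H->L'->A->R'->C->plug->C
Char 6 ('B'): step: R->4, L=4; B->plug->B->R->H->L->G->refl->B->L'->C->R'->C->plug->C
Final: ciphertext=DHECCC, RIGHT=4, LEFT=4

Answer: DHECCC 4 4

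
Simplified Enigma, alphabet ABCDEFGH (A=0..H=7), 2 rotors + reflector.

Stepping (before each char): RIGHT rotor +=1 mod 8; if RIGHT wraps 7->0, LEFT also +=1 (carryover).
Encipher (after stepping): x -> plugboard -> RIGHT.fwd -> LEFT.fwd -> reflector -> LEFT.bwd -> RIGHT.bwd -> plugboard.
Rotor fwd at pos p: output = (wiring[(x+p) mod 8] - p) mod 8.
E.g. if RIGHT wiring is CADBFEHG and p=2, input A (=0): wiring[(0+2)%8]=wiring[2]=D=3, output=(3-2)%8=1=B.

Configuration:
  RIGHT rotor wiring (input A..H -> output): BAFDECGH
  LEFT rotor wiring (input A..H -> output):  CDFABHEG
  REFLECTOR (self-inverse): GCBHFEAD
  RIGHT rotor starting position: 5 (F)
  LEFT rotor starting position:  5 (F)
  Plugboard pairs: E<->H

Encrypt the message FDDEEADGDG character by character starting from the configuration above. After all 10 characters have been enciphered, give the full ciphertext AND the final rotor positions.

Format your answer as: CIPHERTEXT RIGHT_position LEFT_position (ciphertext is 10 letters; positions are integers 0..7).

Char 1 ('F'): step: R->6, L=5; F->plug->F->R->F->L->A->refl->G->L'->E->R'->H->plug->E
Char 2 ('D'): step: R->7, L=5; D->plug->D->R->G->L->D->refl->H->L'->B->R'->C->plug->C
Char 3 ('D'): step: R->0, L->6 (L advanced); D->plug->D->R->D->L->F->refl->E->L'->C->R'->F->plug->F
Char 4 ('E'): step: R->1, L=6; E->plug->H->R->A->L->G->refl->A->L'->B->R'->E->plug->H
Char 5 ('E'): step: R->2, L=6; E->plug->H->R->G->L->D->refl->H->L'->E->R'->E->plug->H
Char 6 ('A'): step: R->3, L=6; A->plug->A->R->A->L->G->refl->A->L'->B->R'->B->plug->B
Char 7 ('D'): step: R->4, L=6; D->plug->D->R->D->L->F->refl->E->L'->C->R'->C->plug->C
Char 8 ('G'): step: R->5, L=6; G->plug->G->R->G->L->D->refl->H->L'->E->R'->D->plug->D
Char 9 ('D'): step: R->6, L=6; D->plug->D->R->C->L->E->refl->F->L'->D->R'->C->plug->C
Char 10 ('G'): step: R->7, L=6; G->plug->G->R->D->L->F->refl->E->L'->C->R'->B->plug->B
Final: ciphertext=ECFHHBCDCB, RIGHT=7, LEFT=6

Answer: ECFHHBCDCB 7 6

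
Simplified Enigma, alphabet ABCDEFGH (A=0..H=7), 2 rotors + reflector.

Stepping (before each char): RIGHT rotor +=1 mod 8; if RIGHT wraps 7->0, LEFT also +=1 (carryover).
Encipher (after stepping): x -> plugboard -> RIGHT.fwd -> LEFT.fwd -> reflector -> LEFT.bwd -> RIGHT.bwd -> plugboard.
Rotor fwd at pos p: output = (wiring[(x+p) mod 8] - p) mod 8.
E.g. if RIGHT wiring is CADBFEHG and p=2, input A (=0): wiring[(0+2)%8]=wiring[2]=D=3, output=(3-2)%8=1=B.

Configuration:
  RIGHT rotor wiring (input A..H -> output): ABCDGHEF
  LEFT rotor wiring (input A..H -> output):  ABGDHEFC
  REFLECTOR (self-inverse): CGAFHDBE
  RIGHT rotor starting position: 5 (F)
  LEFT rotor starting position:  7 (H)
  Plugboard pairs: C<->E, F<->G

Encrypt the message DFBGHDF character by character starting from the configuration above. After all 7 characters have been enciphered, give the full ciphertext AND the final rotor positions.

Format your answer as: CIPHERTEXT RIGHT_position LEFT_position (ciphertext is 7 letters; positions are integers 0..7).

Char 1 ('D'): step: R->6, L=7; D->plug->D->R->D->L->H->refl->E->L'->E->R'->E->plug->C
Char 2 ('F'): step: R->7, L=7; F->plug->G->R->A->L->D->refl->F->L'->G->R'->A->plug->A
Char 3 ('B'): step: R->0, L->0 (L advanced); B->plug->B->R->B->L->B->refl->G->L'->C->R'->C->plug->E
Char 4 ('G'): step: R->1, L=0; G->plug->F->R->D->L->D->refl->F->L'->G->R'->E->plug->C
Char 5 ('H'): step: R->2, L=0; H->plug->H->R->H->L->C->refl->A->L'->A->R'->A->plug->A
Char 6 ('D'): step: R->3, L=0; D->plug->D->R->B->L->B->refl->G->L'->C->R'->E->plug->C
Char 7 ('F'): step: R->4, L=0; F->plug->G->R->G->L->F->refl->D->L'->D->R'->B->plug->B
Final: ciphertext=CAECACB, RIGHT=4, LEFT=0

Answer: CAECACB 4 0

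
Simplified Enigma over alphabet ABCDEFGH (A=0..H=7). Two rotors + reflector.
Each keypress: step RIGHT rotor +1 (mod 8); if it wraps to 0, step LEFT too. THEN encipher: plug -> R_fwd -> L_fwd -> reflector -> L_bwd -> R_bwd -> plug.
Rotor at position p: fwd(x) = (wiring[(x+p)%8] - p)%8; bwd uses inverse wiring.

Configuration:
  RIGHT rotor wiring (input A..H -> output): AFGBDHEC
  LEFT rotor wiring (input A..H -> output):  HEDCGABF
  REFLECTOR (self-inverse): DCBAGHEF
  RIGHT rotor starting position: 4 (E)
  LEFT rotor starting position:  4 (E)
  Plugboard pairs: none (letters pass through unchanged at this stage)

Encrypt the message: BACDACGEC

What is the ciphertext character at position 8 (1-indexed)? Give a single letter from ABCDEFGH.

Char 1 ('B'): step: R->5, L=4; B->plug->B->R->H->L->G->refl->E->L'->B->R'->F->plug->F
Char 2 ('A'): step: R->6, L=4; A->plug->A->R->G->L->H->refl->F->L'->C->R'->C->plug->C
Char 3 ('C'): step: R->7, L=4; C->plug->C->R->G->L->H->refl->F->L'->C->R'->E->plug->E
Char 4 ('D'): step: R->0, L->5 (L advanced); D->plug->D->R->B->L->E->refl->G->L'->F->R'->B->plug->B
Char 5 ('A'): step: R->1, L=5; A->plug->A->R->E->L->H->refl->F->L'->G->R'->E->plug->E
Char 6 ('C'): step: R->2, L=5; C->plug->C->R->B->L->E->refl->G->L'->F->R'->D->plug->D
Char 7 ('G'): step: R->3, L=5; G->plug->G->R->C->L->A->refl->D->L'->A->R'->B->plug->B
Char 8 ('E'): step: R->4, L=5; E->plug->E->R->E->L->H->refl->F->L'->G->R'->D->plug->D

D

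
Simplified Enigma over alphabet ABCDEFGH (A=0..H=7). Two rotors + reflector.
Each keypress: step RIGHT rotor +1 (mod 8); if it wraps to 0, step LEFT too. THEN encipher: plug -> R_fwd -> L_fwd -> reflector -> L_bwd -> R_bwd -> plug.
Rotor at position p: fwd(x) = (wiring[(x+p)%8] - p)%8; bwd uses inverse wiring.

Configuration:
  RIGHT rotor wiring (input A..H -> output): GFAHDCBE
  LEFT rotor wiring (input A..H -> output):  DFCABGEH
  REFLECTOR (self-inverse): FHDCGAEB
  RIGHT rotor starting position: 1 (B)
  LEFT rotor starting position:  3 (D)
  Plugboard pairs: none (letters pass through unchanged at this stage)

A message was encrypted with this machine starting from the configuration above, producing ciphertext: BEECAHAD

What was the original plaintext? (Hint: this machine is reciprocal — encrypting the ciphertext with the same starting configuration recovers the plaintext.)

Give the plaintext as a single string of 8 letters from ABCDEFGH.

Answer: DABFDCDF

Derivation:
Char 1 ('B'): step: R->2, L=3; B->plug->B->R->F->L->A->refl->F->L'->A->R'->D->plug->D
Char 2 ('E'): step: R->3, L=3; E->plug->E->R->B->L->G->refl->E->L'->E->R'->A->plug->A
Char 3 ('E'): step: R->4, L=3; E->plug->E->R->C->L->D->refl->C->L'->G->R'->B->plug->B
Char 4 ('C'): step: R->5, L=3; C->plug->C->R->H->L->H->refl->B->L'->D->R'->F->plug->F
Char 5 ('A'): step: R->6, L=3; A->plug->A->R->D->L->B->refl->H->L'->H->R'->D->plug->D
Char 6 ('H'): step: R->7, L=3; H->plug->H->R->C->L->D->refl->C->L'->G->R'->C->plug->C
Char 7 ('A'): step: R->0, L->4 (L advanced); A->plug->A->R->G->L->G->refl->E->L'->H->R'->D->plug->D
Char 8 ('D'): step: R->1, L=4; D->plug->D->R->C->L->A->refl->F->L'->A->R'->F->plug->F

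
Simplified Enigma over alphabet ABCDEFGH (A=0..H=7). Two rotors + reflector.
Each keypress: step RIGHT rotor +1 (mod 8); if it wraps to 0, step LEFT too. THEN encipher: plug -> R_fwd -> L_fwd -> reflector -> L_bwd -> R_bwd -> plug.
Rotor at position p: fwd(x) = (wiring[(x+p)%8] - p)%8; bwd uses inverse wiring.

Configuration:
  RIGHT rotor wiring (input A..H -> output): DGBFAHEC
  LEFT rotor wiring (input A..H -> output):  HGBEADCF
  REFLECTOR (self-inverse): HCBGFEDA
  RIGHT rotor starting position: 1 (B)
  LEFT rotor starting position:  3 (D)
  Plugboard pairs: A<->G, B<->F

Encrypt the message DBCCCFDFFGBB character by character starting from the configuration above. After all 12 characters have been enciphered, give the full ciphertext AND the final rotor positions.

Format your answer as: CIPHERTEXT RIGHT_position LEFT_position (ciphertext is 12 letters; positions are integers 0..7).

Answer: ACGEHAGEDCGG 5 4

Derivation:
Char 1 ('D'): step: R->2, L=3; D->plug->D->R->F->L->E->refl->F->L'->B->R'->G->plug->A
Char 2 ('B'): step: R->3, L=3; B->plug->F->R->A->L->B->refl->C->L'->E->R'->C->plug->C
Char 3 ('C'): step: R->4, L=3; C->plug->C->R->A->L->B->refl->C->L'->E->R'->A->plug->G
Char 4 ('C'): step: R->5, L=3; C->plug->C->R->F->L->E->refl->F->L'->B->R'->E->plug->E
Char 5 ('C'): step: R->6, L=3; C->plug->C->R->F->L->E->refl->F->L'->B->R'->H->plug->H
Char 6 ('F'): step: R->7, L=3; F->plug->B->R->E->L->C->refl->B->L'->A->R'->G->plug->A
Char 7 ('D'): step: R->0, L->4 (L advanced); D->plug->D->R->F->L->C->refl->B->L'->D->R'->A->plug->G
Char 8 ('F'): step: R->1, L=4; F->plug->B->R->A->L->E->refl->F->L'->G->R'->E->plug->E
Char 9 ('F'): step: R->2, L=4; F->plug->B->R->D->L->B->refl->C->L'->F->R'->D->plug->D
Char 10 ('G'): step: R->3, L=4; G->plug->A->R->C->L->G->refl->D->L'->E->R'->C->plug->C
Char 11 ('B'): step: R->4, L=4; B->plug->F->R->C->L->G->refl->D->L'->E->R'->A->plug->G
Char 12 ('B'): step: R->5, L=4; B->plug->F->R->E->L->D->refl->G->L'->C->R'->A->plug->G
Final: ciphertext=ACGEHAGEDCGG, RIGHT=5, LEFT=4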